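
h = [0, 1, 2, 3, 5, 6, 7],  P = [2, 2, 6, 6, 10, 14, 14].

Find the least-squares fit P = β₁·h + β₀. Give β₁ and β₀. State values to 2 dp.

Setting ∂/∂β₁ … = 0 gives: 124·β₁ + 24·β₀ = 264;  24·β₁ + 7·β₀ = 54.
(Σh·h = 124, Σh = 24, Σ1 = 7, Σh·P = 264, ΣP = 54.)
Δ = 124·7 − 24² = 292.
β₁ = (264·7 − 24·54)/292 = 138/73; β₀ = (124·54 − 24·264)/292 = 90/73.

β₁ = 1.89, β₀ = 1.23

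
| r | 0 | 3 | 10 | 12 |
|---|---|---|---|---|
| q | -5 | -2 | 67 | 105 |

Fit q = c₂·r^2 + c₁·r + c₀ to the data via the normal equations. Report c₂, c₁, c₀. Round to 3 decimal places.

Entries of XᵀX: Σr^2·r^2 = 30817, Σr^2·r = 2755, Σr^2 = 253, Σr·r = 253, Σr = 25, Σ1 = 4.
For Xᵀq: Σr^2·q = 21802, Σr·q = 1924, Σq = 165.
So XᵀX·[c₂, c₁, c₀]ᵀ = Xᵀq: [[30817, 2755, 253]; [2755, 253, 25]; [253, 25, 4]]·[c₂, c₁, c₀]ᵀ = [21802, 1924, 165]ᵀ.
Solving the 3×3 system (Gaussian elimination) gives c₂ = 17257/18546, c₁ = -38227/18546, c₀ = -14594/3091.

c₂ = 0.930, c₁ = -2.061, c₀ = -4.721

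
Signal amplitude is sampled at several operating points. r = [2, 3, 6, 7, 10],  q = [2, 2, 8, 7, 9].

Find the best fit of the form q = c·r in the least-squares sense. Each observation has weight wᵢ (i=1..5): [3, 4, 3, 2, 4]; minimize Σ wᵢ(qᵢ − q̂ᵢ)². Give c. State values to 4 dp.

Entries of MᵀWM: Σwᵢ·r·r = 654.
Moment sums: Σwᵢ·r·q = 638.
c = 638/654 = 0.975535.

c = 0.9755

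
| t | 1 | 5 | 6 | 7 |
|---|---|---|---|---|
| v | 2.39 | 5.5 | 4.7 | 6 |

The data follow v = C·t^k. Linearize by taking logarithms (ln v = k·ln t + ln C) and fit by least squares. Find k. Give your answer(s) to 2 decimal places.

Taking logs, ln v = k·ln t + ln C, so regress ln v on ln t.
Sums: Σln t = 5.3471, Σ(ln t)² = 9.5873, Σln v = 5.9154, Σln t·ln v = 9.0031.
Normal system: [[9.5873, 5.3471]; [5.3471, 4]]·[k, ln C]ᵀ = [9.0031, 5.9154]ᵀ.
Δ = 9.5873·4 − (5.3471)² = 9.7575; k = (9.0031·4 − 5.3471·5.9154)/9.7575 = 0.44914, ln C = (9.5873·5.9154 − 5.3471·9.0031)/9.7575 = 0.87844.

k = 0.45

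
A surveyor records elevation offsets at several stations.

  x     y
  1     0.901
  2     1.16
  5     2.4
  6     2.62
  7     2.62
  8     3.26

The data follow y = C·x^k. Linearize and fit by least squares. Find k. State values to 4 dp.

With ln yᵢ as the transformed response and ln xᵢ as the regressor:
Σln x = 8.1197, Σ(ln x)² = 14.3918, Σln y = 4.0277, Σln x·ln y = 7.5692.
Normal system: [[14.3918, 8.1197]; [8.1197, 6]]·[k, ln C]ᵀ = [7.5692, 4.0277]ᵀ.
Δ = 14.3918·6 − (8.1197)² = 20.4213; k = (7.5692·6 − 8.1197·4.0277)/20.4213 = 0.62247, ln C = (14.3918·4.0277 − 8.1197·7.5692)/20.4213 = -0.17110.

k = 0.6225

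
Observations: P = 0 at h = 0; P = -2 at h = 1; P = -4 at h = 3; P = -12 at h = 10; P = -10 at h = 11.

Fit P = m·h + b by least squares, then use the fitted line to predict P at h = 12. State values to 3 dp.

P̂ = -12.468

Normal-equation sums: Σh·h = 231, Σh = 25, Σ1 = 5.
For AᵀP: Σh·P = -244, ΣP = -28.
AᵀA·[m, b]ᵀ = AᵀP becomes [[231, 25]; [25, 5]]·[m, b]ᵀ = [-244, -28]ᵀ.
Eliminating b: 5·(row 1) − 25·(row 2) gives 530·m = 5·(-244) − 25·(-28) = -520, so m = -52/53.
Then b = ((-28) − 25·(-52/53))/5 = -184/265.
At h = 12: P̂ = (-52/53)·(12) + (-184/265)·(1) = -3304/265.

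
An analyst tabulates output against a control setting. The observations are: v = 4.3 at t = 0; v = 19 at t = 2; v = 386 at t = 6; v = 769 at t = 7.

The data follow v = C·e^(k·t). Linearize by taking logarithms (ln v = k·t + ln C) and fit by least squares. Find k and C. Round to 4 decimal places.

k = 0.7443, C = 4.3060

Linearized form: ln v = k·t + ln C. From the 4 transformed points,
AᵀA = [[89.0000, 15.0000]; [15.0000, 4]], rhs = [88.1395, 17.0040]ᵀ  (here Σt = 15.0000, Σ(t)² = 89.0000, Σln v = 17.0040, Σt·ln v = 88.1395).
Δ = 89.0000·4 − (15.0000)² = 131.0000; k = (88.1395·4 − 15.0000·17.0040)/131.0000 = 0.74426, ln C = (89.0000·17.0040 − 15.0000·88.1395)/131.0000 = 1.46001, so C = exp(1.46001) = 4.30600.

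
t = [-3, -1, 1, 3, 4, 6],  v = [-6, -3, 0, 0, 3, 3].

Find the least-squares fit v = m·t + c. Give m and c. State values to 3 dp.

m = 1.012, c = -2.187

The normal equations are: 72·m + 10·c = 51;  10·m + 6·c = -3.
(Σt·t = 72, Σt = 10, Σ1 = 6, Σt·v = 51, Σv = -3.)
Eliminating c: 6·(row 1) − 10·(row 2) gives 332·m = 6·51 − 10·(-3) = 336, so m = 84/83.
Then c = ((-3) − 10·(84/83))/6 = -363/166.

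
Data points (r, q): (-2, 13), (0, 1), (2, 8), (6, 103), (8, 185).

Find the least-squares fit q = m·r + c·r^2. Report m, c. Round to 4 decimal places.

m = -0.9817, c = 3.0138

Entries of AᵀA: Σr·r = 108, Σr·r^2 = 728, Σr^2·r^2 = 5424.
For Aᵀq: Σr·q = 2088, Σr^2·q = 15632.
Normal equations: [[108, 728]; [728, 5424]]·[m, c]ᵀ = [2088, 15632]ᵀ.
Determinant 108·5424 − 728² = 55808.
m = (2088·5424 − 728·15632)/55808 = -107/109; c = (108·15632 − 728·2088)/55808 = 657/218.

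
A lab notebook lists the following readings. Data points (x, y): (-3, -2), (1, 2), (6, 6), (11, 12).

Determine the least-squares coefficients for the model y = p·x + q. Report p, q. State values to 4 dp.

Sums needed: Σx·x = 167, Σx = 15, Σ1 = 4.
Right-hand side: Σx·y = 176, Σy = 18.
det = 167·4 − 15² = 443.
p = (176·4 − 15·18)/443 = 434/443; q = (167·18 − 15·176)/443 = 366/443.

p = 0.9797, q = 0.8262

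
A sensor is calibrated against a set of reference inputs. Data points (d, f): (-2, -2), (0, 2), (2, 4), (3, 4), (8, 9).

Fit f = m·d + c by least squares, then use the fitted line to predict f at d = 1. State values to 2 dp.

f̂ = 2.16

XᵀX·[m, c]ᵀ = Xᵀf reads: 81·m + 11·c = 96;  11·m + 5·c = 17.
Eliminating c: 5·(row 1) − 11·(row 2) gives 284·m = 5·96 − 11·17 = 293, so m = 293/284.
Then c = (17 − 11·(293/284))/5 = 321/284.
At d = 1: f̂ = (293/284)·(1) + (321/284)·(1) = 307/142.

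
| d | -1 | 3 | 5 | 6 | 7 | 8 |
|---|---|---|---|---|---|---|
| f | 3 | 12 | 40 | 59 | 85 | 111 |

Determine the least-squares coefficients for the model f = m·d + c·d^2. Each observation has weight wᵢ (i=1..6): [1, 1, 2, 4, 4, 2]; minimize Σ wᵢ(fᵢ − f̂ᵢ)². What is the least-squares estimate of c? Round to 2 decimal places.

MᵀWM·[m, c]ᵀ = MᵀWf reads: 528·m + 3536·c = 6005;  3536·m + 24312·c = 41475.
(Σwᵢ·d·d = 528, Σwᵢ·d·d^2 = 3536, Σwᵢ·d^2·d^2 = 24312, Σwᵢ·d·f = 6005, Σwᵢ·d^2·f = 41475.)
Eliminating c: 24312·(row 1) − 3536·(row 2) gives 333440·m = 24312·6005 − 3536·41475 = -662040, so m = -16551/8336.
Then c = (41475 − 3536·(-16551/8336))/24312 = 4157/2084.

c = 1.99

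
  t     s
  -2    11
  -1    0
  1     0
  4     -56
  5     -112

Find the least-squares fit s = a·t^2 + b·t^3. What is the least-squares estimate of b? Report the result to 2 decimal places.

b = -1.02

Entries of AᵀA: Σt^2·t^2 = 899, Σt^2·t^3 = 4117, Σt^3·t^3 = 19787.
Moment sums: Σt^2·s = -3652, Σt^3·s = -17672.
Normal equations: [[899, 4117]; [4117, 19787]]·[a, b]ᵀ = [-3652, -17672]ᵀ.
Δ = 899·19787 − 4117² = 838824.
a = ((-3652)·19787 − 4117·(-17672))/838824 = 5875/9986; b = (899·(-17672) − 4117·(-3652))/838824 = -10141/9986.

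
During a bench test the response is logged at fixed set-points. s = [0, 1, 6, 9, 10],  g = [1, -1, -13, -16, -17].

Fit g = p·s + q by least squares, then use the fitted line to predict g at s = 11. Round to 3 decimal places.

Entries of XᵀX: Σs·s = 218, Σs = 26, Σ1 = 5.
Moment sums: Σs·g = -393, Σg = -46.
So XᵀX·[p, q]ᵀ = Xᵀg: [[218, 26]; [26, 5]]·[p, q]ᵀ = [-393, -46]ᵀ.
Determinant 218·5 − 26² = 414.
p = ((-393)·5 − 26·(-46))/414 = -769/414; q = (218·(-46) − 26·(-393))/414 = 95/207.
At s = 11: ĝ = (-769/414)·(11) + (95/207)·(1) = -8269/414.

ĝ = -19.973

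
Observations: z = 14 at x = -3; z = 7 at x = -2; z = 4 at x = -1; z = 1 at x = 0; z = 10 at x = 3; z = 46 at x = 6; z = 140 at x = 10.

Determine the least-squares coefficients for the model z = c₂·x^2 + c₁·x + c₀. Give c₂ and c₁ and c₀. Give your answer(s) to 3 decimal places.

From the data, Σx^2·x^2 = 11475, Σx^2·x = 1207, Σx^2 = 159, Σx·x = 159, Σx = 13, Σ1 = 7.
For Aᵀz: Σx^2·z = 15904, Σx·z = 1646, Σz = 222.
AᵀA·[c₂, c₁, c₀]ᵀ = Aᵀz becomes [[11475, 1207, 159]; [1207, 159, 13]; [159, 13, 7]]·[c₂, c₁, c₀]ᵀ = [15904, 1646, 222]ᵀ.
Row-reducing yields c₂ = 594906/401129, c₁ = -352267/401129, c₀ = -137135/401129.

c₂ = 1.483, c₁ = -0.878, c₀ = -0.342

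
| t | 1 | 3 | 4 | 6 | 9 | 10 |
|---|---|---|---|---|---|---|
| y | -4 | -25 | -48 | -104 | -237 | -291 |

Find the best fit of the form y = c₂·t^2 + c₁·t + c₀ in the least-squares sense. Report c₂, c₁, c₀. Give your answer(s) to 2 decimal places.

From the data, Σt^2·t^2 = 18195, Σt^2·t = 2037, Σt^2 = 243, Σt·t = 243, Σt = 33, Σ1 = 6.
Right-hand side: Σt^2·y = -53038, Σt·y = -5938, Σy = -709.
MᵀM·[c₂, c₁, c₀]ᵀ = Mᵀy becomes [[18195, 2037, 243]; [2037, 243, 33]; [243, 33, 6]]·[c₂, c₁, c₀]ᵀ = [-53038, -5938, -709]ᵀ.
Row-reducing yields c₂ = -11321/3840, c₁ = 1667/3840, c₀ = -369/320.

c₂ = -2.95, c₁ = 0.43, c₀ = -1.15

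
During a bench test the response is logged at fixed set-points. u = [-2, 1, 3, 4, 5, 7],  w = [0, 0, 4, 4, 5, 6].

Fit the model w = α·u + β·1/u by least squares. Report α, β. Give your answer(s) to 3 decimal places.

α = 0.979, β = -1.134

The normal system MᵀM·[α, β]ᵀ = Mᵀw is [[104, 6]; [6, 261781/176400]]·[α, β]ᵀ = [95, 88/21]ᵀ.
det = 104·(261781/176400) − 6² = 2609353/22050.
α = (95·(261781/176400) − 6·(88/21))/(2609353/22050) = 20433995/20874824; β = (104·(88/21) − 6·95)/(2609353/22050) = -2958900/2609353.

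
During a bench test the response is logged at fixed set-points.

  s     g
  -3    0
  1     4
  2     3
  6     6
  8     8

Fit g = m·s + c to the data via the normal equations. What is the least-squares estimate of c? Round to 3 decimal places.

c = 2.283

Setting ∂/∂m … = 0 gives: 114·m + 14·c = 110;  14·m + 5·c = 21.
(Σs·s = 114, Σs = 14, Σ1 = 5, Σs·g = 110, Σg = 21.)
Determinant 114·5 − 14² = 374.
m = (110·5 − 14·21)/374 = 128/187; c = (114·21 − 14·110)/374 = 427/187.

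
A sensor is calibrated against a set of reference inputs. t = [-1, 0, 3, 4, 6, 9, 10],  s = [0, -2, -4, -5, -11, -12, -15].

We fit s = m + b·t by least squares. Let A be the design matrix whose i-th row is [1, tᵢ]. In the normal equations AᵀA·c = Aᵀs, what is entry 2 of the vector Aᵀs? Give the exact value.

Entry 2 ↔ basis t, so (Aᵀs)_{2} = Σᵢ (t)·sᵢ = (-1)·(0) + (0)·(-2) + (3)·(-4) + (4)·(-5) + (6)·(-11) + (9)·(-12) + (10)·(-15) = -356.

-356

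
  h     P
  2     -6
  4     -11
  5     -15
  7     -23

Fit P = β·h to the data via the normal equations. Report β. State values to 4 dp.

β = -3.1064

Compute the Gram sums: Σh·h = 94.
And Σh·P = -292.
MᵀM·[β]ᵀ = MᵀP becomes [[94]]·[β]ᵀ = [-292]ᵀ.
Hence β = -292 / 94 ≈ -3.10638.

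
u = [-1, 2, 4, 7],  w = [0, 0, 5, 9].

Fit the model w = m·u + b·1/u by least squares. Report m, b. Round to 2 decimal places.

Entries of AᵀA: Σu·u = 70, Σu·1/u = 4, Σ1/u·1/u = 1045/784.
And Σu·w = 83, Σ1/u·w = 71/28.
Δ = 70·(1045/784) − 4² = 4329/56.
m = (83·(1045/784) − 4·(71/28))/(4329/56) = 26261/20202; b = (70·(71/28) − 4·83)/(4329/56) = -2884/1443.

m = 1.30, b = -2.00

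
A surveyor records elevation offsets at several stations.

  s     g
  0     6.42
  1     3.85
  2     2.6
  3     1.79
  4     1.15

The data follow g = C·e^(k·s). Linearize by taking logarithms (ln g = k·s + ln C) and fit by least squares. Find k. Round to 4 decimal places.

k = -0.4205

With ln gᵢ as the transformed response and sᵢ as the regressor:
XᵀX = [[30.0000, 10.0000]; [10.0000, 5]], rhs = [5.5648, 4.8850]ᵀ  (here Σs = 10.0000, Σ(s)² = 30.0000, Σln g = 4.8850, Σs·ln g = 5.5648).
Slope k = (n·Σs·ln g − Σs·Σln g)/(n·Σ(s)² − (Σs)²) = (5·5.5648 − 10.0000·4.8850)/50.0000 = -0.42052; ln C = (Σln g − k·Σs)/n = 1.81803.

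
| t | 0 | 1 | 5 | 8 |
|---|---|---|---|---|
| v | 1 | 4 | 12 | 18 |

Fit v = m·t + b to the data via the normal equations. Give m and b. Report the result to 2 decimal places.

The normal system AᵀA·[m, b]ᵀ = Aᵀv is [[90, 14]; [14, 4]]·[m, b]ᵀ = [208, 35]ᵀ.
Eliminating b: 4·(row 1) − 14·(row 2) gives 164·m = 4·208 − 14·35 = 342, so m = 171/82.
Then b = (35 − 14·(171/82))/4 = 119/82.

m = 2.09, b = 1.45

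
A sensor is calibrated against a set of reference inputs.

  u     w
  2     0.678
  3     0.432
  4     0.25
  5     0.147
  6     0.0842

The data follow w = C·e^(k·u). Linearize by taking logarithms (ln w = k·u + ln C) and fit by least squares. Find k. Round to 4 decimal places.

k = -0.5250

Linearized form: ln w = k·u + ln C. From the 5 transformed points,
Over the data: Σu = 20.0000, Σ(u)² = 90.0000, Σln w = -7.0061, Σu·ln w = -33.2744.
Normal system: [[90.0000, 20.0000]; [20.0000, 5]]·[k, ln C]ᵀ = [-33.2744, -7.0061]ᵀ.
Δ = 90.0000·5 − (20.0000)² = 50.0000; k = (-33.2744·5 − 20.0000·-7.0061)/50.0000 = -0.52499, ln C = (90.0000·-7.0061 − 20.0000·-33.2744)/50.0000 = 0.69874.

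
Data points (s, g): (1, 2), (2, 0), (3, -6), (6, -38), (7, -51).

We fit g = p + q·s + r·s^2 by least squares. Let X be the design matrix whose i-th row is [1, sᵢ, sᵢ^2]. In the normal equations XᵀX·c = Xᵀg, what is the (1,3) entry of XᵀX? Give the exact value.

99

Row 1 ↔ basis 1, column 3 ↔ basis s^2, so (XᵀX)_{1,3} = Σᵢ s^2 = (1)·(1) + (1)·(4) + (1)·(9) + (1)·(36) + (1)·(49) = 99.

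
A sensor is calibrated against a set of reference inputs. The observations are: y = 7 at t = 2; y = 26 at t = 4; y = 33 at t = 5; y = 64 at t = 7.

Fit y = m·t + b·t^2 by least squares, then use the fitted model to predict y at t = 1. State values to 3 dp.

ŷ = 2.795

Normal-equation sums: Σt·t = 94, Σt·t^2 = 540, Σt^2·t^2 = 3298.
Moment sums: Σt·y = 731, Σt^2·y = 4405.
Determinant 94·3298 − 540² = 18412.
m = (731·3298 − 540·4405)/18412 = 16069/9206; b = (94·4405 − 540·731)/18412 = 9665/9206.
At t = 1: ŷ = (16069/9206)·(1) + (9665/9206)·(1) = 12867/4603.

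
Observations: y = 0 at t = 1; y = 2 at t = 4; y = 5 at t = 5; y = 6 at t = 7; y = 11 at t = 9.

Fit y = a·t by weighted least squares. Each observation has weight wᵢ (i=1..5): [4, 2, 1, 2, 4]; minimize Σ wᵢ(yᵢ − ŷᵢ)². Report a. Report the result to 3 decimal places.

Setting ∂/∂a … = 0 gives: 483·a = 521.
(Σwᵢ·t·t = 483, Σwᵢ·t·y = 521.)
a = 521/483 = 1.07867.

a = 1.079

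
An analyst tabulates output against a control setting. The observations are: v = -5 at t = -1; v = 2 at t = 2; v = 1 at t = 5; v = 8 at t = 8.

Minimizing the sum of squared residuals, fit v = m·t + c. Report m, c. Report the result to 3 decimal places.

m = 1.267, c = -2.933

Sums needed: Σt·t = 94, Σt = 14, Σ1 = 4.
And Σt·v = 78, Σv = 6.
Eliminating c: 4·(row 1) − 14·(row 2) gives 180·m = 4·78 − 14·6 = 228, so m = 19/15.
Then c = (6 − 14·(19/15))/4 = -44/15.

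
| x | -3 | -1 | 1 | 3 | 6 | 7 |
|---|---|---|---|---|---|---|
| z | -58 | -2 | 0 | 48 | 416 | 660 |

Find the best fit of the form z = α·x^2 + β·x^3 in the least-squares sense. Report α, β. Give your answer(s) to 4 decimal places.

Sums needed: Σx^2·x^2 = 3861, Σx^2·x^3 = 24583, Σx^3·x^3 = 165765.
For Aᵀz: Σx^2·z = 47224, Σx^3·z = 319100.
AᵀA·[α, β]ᵀ = Aᵀz becomes [[3861, 24583]; [24583, 165765]]·[α, β]ᵀ = [47224, 319100]ᵀ.
det = 3861·165765 − 24583² = 35694776.
α = (47224·165765 − 24583·319100)/35694776 = -4087235/8923694; β = (3861·319100 − 24583·47224)/35694776 = 1368029/686438.

α = -0.4580, β = 1.9929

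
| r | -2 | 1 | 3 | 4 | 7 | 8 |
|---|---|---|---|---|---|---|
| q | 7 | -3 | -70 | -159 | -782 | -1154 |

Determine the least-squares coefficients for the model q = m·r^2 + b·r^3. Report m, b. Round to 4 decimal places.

With design matrix X, XᵀX = [[6851, 50811]; [50811, 384683]] and Xᵀq = [-115323, -871199]ᵀ.
Eliminating b: 384683·(row 1) − 50811·(row 2) gives 53705512·m = 384683·(-115323) − 50811·(-871199) = -96305220, so m = -24076305/13426378.
Then b = ((-871199) − 50811·(-24076305/13426378))/384683 = -27226849/13426378.

m = -1.7932, b = -2.0279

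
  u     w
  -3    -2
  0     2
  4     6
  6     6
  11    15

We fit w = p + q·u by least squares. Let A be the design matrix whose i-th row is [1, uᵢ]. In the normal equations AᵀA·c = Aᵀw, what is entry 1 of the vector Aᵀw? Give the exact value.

Entry 1 ↔ basis 1, so (Aᵀw)_{1} = Σᵢ wᵢ = (1)·(-2) + (1)·(2) + (1)·(6) + (1)·(6) + (1)·(15) = 27.

27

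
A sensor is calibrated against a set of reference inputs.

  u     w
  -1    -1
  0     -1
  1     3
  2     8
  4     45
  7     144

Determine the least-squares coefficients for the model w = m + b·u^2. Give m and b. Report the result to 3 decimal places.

The normal system MᵀM·[m, b]ᵀ = Mᵀw is [[6, 71]; [71, 2675]]·[m, b]ᵀ = [198, 7810]ᵀ.
Δ = 6·2675 − 71² = 11009.
m = (198·2675 − 71·7810)/11009 = -24860/11009; b = (6·7810 − 71·198)/11009 = 32802/11009.

m = -2.258, b = 2.980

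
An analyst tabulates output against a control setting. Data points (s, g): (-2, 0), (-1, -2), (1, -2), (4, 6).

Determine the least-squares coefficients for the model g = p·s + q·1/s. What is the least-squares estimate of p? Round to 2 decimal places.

The normal equations are: 22·p + 4·q = 24;  4·p + (37/16)·q = 3/2.
det = 22·(37/16) − 4² = 279/8.
p = (24·(37/16) − 4·(3/2))/(279/8) = 44/31; q = (22·(3/2) − 4·24)/(279/8) = -56/31.

p = 1.42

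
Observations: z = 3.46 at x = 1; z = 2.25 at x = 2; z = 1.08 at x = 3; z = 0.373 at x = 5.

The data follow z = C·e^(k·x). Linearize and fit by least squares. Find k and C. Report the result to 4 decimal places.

Linearized form: ln z = k·x + ln C. From the 4 transformed points,
AᵀA = [[39.0000, 11.0000]; [11.0000, 4]], rhs = [-1.8369, 1.1430]ᵀ  (here Σx = 11.0000, Σ(x)² = 39.0000, Σln z = 1.1430, Σx·ln z = -1.8369).
Δ = 39.0000·4 − (11.0000)² = 35.0000; k = (-1.8369·4 − 11.0000·1.1430)/35.0000 = -0.56915, ln C = (39.0000·1.1430 − 11.0000·-1.8369)/35.0000 = 1.85091, so C = exp(1.85091) = 6.36562.

k = -0.5692, C = 6.3656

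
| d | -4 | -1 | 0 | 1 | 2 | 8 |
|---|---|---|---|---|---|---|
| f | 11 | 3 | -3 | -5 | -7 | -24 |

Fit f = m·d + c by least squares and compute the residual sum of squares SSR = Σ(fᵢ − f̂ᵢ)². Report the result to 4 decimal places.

Compute the Gram sums: Σd·d = 86, Σd = 6, Σ1 = 6.
Moment sums: Σd·f = -258, Σf = -25.
det = 86·6 − 6² = 480.
m = ((-258)·6 − 6·(-25))/480 = -233/80; c = (86·(-25) − 6·(-258))/480 = -301/240.
Residuals: 29/48, 161/120, -419/240, -5/6, 19/240, 133/240; SSR = 1493/240.

SSR = 6.2208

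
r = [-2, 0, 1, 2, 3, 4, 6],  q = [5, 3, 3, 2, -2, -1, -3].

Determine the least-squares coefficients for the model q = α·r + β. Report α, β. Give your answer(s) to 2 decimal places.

MᵀM·[α, β]ᵀ = Mᵀq reads: 70·α + 14·β = -31;  14·α + 7·β = 7.
(Σr·r = 70, Σr = 14, Σ1 = 7, Σr·q = -31, Σq = 7.)
Determinant 70·7 − 14² = 294.
α = ((-31)·7 − 14·7)/294 = -15/14; β = (70·7 − 14·(-31))/294 = 22/7.

α = -1.07, β = 3.14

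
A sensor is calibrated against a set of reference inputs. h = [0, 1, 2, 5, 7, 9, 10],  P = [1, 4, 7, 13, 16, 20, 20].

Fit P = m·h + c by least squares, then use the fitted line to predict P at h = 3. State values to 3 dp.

The normal system XᵀX·[m, c]ᵀ = XᵀP is [[260, 34]; [34, 7]]·[m, c]ᵀ = [575, 81]ᵀ.
det = 260·7 − 34² = 664.
m = (575·7 − 34·81)/664 = 1271/664; c = (260·81 − 34·575)/664 = 755/332.
At h = 3: P̂ = (1271/664)·(3) + (755/332)·(1) = 5323/664.

P̂ = 8.017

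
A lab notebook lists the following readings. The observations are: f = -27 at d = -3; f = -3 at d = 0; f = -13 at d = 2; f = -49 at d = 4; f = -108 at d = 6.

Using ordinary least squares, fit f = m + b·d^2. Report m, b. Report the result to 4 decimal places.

Sums needed: Σ1 = 5, Σd^2 = 65, Σd^2·d^2 = 1649.
Moment sums: Σf = -200, Σd^2·f = -4967.
Eliminating b: 1649·(row 1) − 65·(row 2) gives 4020·m = 1649·(-200) − 65·(-4967) = -6945, so m = -463/268.
Then b = ((-4967) − 65·(-463/268))/1649 = -789/268.

m = -1.7276, b = -2.9440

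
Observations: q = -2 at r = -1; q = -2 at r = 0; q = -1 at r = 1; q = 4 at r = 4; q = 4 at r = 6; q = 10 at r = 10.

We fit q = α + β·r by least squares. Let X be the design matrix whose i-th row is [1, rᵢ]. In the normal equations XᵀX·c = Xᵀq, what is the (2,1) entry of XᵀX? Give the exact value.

Row 2 ↔ basis r, column 1 ↔ basis 1, so (XᵀX)_{2,1} = Σᵢ r = (-1)·(1) + (0)·(1) + (1)·(1) + (4)·(1) + (6)·(1) + (10)·(1) = 20.

20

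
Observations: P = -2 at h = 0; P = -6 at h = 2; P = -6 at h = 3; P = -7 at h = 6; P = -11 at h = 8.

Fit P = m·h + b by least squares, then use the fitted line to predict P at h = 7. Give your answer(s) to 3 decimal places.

From the data, Σh·h = 113, Σh = 19, Σ1 = 5.
And Σh·P = -160, ΣP = -32.
So AᵀA·[m, b]ᵀ = AᵀP: [[113, 19]; [19, 5]]·[m, b]ᵀ = [-160, -32]ᵀ.
Determinant 113·5 − 19² = 204.
m = ((-160)·5 − 19·(-32))/204 = -16/17; b = (113·(-32) − 19·(-160))/204 = -48/17.
At h = 7: P̂ = (-16/17)·(7) + (-48/17)·(1) = -160/17.

P̂ = -9.412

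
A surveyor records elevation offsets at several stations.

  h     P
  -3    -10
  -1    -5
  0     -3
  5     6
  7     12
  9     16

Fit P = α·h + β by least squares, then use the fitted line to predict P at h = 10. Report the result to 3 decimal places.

P̂ = 17.859

AᵀA·[α, β]ᵀ = AᵀP reads: 165·α + 17·β = 293;  17·α + 6·β = 16.
Eliminating β: 6·(row 1) − 17·(row 2) gives 701·α = 6·293 − 17·16 = 1486, so α = 1486/701.
Then β = (16 − 17·(1486/701))/6 = -2341/701.
At h = 10: P̂ = (1486/701)·(10) + (-2341/701)·(1) = 12519/701.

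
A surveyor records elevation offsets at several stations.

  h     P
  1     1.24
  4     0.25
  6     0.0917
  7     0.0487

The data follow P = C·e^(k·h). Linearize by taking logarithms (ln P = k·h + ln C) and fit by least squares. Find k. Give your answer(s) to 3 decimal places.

Let Y = ln P. Fitting Y = k·h + ln C by least squares:
Σh = 18.0000, Σ(h)² = 102.0000, Σln P = -6.5825, Σh·ln P = -40.8200.
Equations: 102.0000·k + 18.0000·ln C = -40.8200;  18.0000·k + 4·ln C = -6.5825.
Δ = 102.0000·4 − (18.0000)² = 84.0000; k = (-40.8200·4 − 18.0000·-6.5825)/84.0000 = -0.53328, ln C = (102.0000·-6.5825 − 18.0000·-40.8200)/84.0000 = 0.75412.

k = -0.533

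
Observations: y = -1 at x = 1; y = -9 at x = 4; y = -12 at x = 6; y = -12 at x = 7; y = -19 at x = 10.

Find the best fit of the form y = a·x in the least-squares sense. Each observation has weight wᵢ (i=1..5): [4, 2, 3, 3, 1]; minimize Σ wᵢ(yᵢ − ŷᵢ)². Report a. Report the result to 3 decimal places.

a = -1.877

Forming AᵀWA = [[391]] and AᵀWy = [-734]ᵀ gives AᵀWA·[a]ᵀ = AᵀWy.
a = (-734)/391 = -1.87724.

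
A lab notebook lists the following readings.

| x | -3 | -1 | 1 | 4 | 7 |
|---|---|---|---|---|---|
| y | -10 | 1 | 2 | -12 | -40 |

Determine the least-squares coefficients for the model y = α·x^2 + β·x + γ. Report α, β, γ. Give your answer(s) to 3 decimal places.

α = -0.973, β = 0.771, γ = 1.750

With design matrix M, MᵀM = [[2740, 380, 76]; [380, 76, 8]; [76, 8, 5]] and Mᵀy = [-2239, -297, -59]ᵀ.
Row-reducing yields α = -20297/20868, β = 8045/10434, γ = 3044/1739.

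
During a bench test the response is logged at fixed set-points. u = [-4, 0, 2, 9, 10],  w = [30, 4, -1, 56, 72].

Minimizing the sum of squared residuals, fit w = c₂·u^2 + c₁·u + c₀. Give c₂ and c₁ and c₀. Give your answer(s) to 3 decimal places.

c₂ = 0.996, c₁ = -3.013, c₀ = 2.388

Normal-equation sums: Σu^2·u^2 = 16833, Σu^2·u = 1673, Σu^2 = 201, Σu·u = 201, Σu = 17, Σ1 = 5.
And Σu^2·w = 12212, Σu·w = 1102, Σw = 161.
So XᵀX·[c₂, c₁, c₀]ᵀ = Xᵀw: [[16833, 1673, 201]; [1673, 201, 17]; [201, 17, 5]]·[c₂, c₁, c₀]ᵀ = [12212, 1102, 161]ᵀ.
Row-reducing yields c₂ = 42673/42827, c₁ = -516127/171308, c₀ = 409131/171308.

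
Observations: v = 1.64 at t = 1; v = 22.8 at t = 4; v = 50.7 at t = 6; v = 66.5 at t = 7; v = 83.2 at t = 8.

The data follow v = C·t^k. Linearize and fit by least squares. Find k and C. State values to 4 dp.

With ln vᵢ as the transformed response and ln tᵢ as the regressor:
Sums: Σln t = 7.2034, Σ(ln t)² = 13.2429, Σln v = 16.1658, Σln t·ln v = 28.7300.
Normal system: [[13.2429, 7.2034]; [7.2034, 5]]·[k, ln C]ᵀ = [28.7300, 16.1658]ᵀ.
Solving (det = 14.3252): k = 1.89882, ln C = 0.49757, so C = exp(0.49757) = 1.64471.

k = 1.8988, C = 1.6447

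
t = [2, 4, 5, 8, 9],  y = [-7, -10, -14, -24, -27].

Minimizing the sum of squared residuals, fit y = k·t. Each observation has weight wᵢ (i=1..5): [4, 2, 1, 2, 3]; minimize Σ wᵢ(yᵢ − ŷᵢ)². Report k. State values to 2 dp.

From the data, Σwᵢ·t·t = 444.
Right-hand side: Σwᵢ·t·y = -1319.
Normal equations: [[444]]·[k]ᵀ = [-1319]ᵀ.
Hence k = -1319 / 444 ≈ -2.97072.

k = -2.97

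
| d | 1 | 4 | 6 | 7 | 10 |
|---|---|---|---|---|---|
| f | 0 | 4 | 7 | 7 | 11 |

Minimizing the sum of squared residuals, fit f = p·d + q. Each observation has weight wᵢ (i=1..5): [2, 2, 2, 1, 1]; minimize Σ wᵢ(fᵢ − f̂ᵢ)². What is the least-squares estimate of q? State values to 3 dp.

q = -1.012

Forming XᵀWX = [[255, 39]; [39, 8]] and XᵀWf = [275, 40]ᵀ gives XᵀWX·[p, q]ᵀ = XᵀWf.
Δ = 255·8 − 39² = 519.
p = (275·8 − 39·40)/519 = 640/519; q = (255·40 − 39·275)/519 = -175/173.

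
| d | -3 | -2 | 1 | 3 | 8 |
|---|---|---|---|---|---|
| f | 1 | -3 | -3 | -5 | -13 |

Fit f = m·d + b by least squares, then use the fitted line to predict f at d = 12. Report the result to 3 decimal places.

f̂ = -16.518

The normal equations are: 87·m + 7·b = -119;  7·m + 5·b = -23.
Eliminating b: 5·(row 1) − 7·(row 2) gives 386·m = 5·(-119) − 7·(-23) = -434, so m = -217/193.
Then b = ((-23) − 7·(-217/193))/5 = -584/193.
At d = 12: f̂ = (-217/193)·(12) + (-584/193)·(1) = -3188/193.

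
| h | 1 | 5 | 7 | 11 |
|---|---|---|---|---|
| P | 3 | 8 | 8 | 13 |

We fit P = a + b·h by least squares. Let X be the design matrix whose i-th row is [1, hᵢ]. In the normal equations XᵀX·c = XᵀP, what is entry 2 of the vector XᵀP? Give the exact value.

Entry 2 ↔ basis h, so (XᵀP)_{2} = Σᵢ (h)·Pᵢ = (1)·(3) + (5)·(8) + (7)·(8) + (11)·(13) = 242.

242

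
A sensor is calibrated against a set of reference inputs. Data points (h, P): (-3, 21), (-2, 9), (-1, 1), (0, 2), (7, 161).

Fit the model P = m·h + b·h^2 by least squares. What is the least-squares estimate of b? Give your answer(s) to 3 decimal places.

b = 3.014

Setting ∂/∂m … = 0 gives: 63·m + 307·b = 1045;  307·m + 2499·b = 8115.
(Σh·h = 63, Σh·h^2 = 307, Σh^2·h^2 = 2499, Σh·P = 1045, Σh^2·P = 8115.)
det = 63·2499 − 307² = 63188.
m = (1045·2499 − 307·8115)/63188 = 60075/31594; b = (63·8115 − 307·1045)/63188 = 95215/31594.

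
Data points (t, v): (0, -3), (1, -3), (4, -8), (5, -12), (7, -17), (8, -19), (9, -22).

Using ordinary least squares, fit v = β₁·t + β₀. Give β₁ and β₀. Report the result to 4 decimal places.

β₁ = -2.2016, β₀ = -1.3065

Setting ∂/∂β₁ … = 0 gives: 236·β₁ + 34·β₀ = -564;  34·β₁ + 7·β₀ = -84.
(Σt·t = 236, Σt = 34, Σ1 = 7, Σt·v = -564, Σv = -84.)
Eliminating β₀: 7·(row 1) − 34·(row 2) gives 496·β₁ = 7·(-564) − 34·(-84) = -1092, so β₁ = -273/124.
Then β₀ = ((-84) − 34·(-273/124))/7 = -81/62.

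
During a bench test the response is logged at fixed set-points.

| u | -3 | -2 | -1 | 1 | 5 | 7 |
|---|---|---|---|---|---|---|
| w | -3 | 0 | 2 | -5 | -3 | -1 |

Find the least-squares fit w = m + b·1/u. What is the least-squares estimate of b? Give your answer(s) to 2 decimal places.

The normal system AᵀA·[m, b]ᵀ = Aᵀw is [[6, -103/210]; [-103/210, 106789/44100]]·[m, b]ᵀ = [-10, -236/35]ᵀ.
Eliminating b: (106789/44100)·(row 1) − (-103/210)·(row 2) gives (25205/1764)·m = (106789/44100)·(-10) − (-103/210)·(-236/35) = -606869/22050, so m = -1213738/630125.
Then b = ((-236/35) − (-103/210)·(-1213738/630125))/(106789/44100) = -400092/126025.

b = -3.17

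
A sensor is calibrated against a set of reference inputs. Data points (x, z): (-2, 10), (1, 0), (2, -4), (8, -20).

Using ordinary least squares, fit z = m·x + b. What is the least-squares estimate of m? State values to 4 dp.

Forming AᵀA = [[73, 9]; [9, 4]] and Aᵀz = [-188, -14]ᵀ gives AᵀA·[m, b]ᵀ = Aᵀz.
Eliminating b: 4·(row 1) − 9·(row 2) gives 211·m = 4·(-188) − 9·(-14) = -626, so m = -626/211.
Then b = ((-14) − 9·(-626/211))/4 = 670/211.

m = -2.9668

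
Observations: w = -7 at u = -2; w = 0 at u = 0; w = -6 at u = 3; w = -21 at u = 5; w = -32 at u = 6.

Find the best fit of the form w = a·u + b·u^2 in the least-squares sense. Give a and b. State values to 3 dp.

AᵀA·[a, b]ᵀ = Aᵀw reads: 74·a + 360·b = -301;  360·a + 2018·b = -1759.
Determinant 74·2018 − 360² = 19732.
a = ((-301)·2018 − 360·(-1759))/19732 = 12911/9866; b = (74·(-1759) − 360·(-301))/19732 = -10903/9866.

a = 1.309, b = -1.105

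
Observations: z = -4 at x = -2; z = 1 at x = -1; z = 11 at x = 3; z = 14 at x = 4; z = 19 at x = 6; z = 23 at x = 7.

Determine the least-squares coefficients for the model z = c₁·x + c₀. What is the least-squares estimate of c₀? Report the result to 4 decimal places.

c₀ = 2.6259

The normal system AᵀA·[c₁, c₀]ᵀ = Aᵀz is [[115, 17]; [17, 6]]·[c₁, c₀]ᵀ = [371, 64]ᵀ.
Eliminating c₀: 6·(row 1) − 17·(row 2) gives 401·c₁ = 6·371 − 17·64 = 1138, so c₁ = 1138/401.
Then c₀ = (64 − 17·(1138/401))/6 = 1053/401.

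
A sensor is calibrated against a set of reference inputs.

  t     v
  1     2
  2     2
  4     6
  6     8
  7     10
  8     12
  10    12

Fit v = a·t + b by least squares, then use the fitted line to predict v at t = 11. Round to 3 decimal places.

v̂ = 14.574

Setting ∂/∂a … = 0 gives: 270·a + 38·b = 364;  38·a + 7·b = 52.
(Σt·t = 270, Σt = 38, Σ1 = 7, Σt·v = 364, Σv = 52.)
det = 270·7 − 38² = 446.
a = (364·7 − 38·52)/446 = 286/223; b = (270·52 − 38·364)/446 = 104/223.
At t = 11: v̂ = (286/223)·(11) + (104/223)·(1) = 3250/223.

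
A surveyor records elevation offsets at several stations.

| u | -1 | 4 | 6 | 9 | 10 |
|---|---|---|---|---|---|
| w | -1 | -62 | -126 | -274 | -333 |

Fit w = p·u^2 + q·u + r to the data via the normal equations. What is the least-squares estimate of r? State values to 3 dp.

The normal system XᵀX·[p, q, r]ᵀ = Xᵀw is [[18114, 2008, 234]; [2008, 234, 28]; [234, 28, 5]]·[p, q, r]ᵀ = [-61023, -6799, -796]ᵀ.
Row-reducing yields p = -504247/165806, q = -472221/165806, r = -76559/82903.

r = -0.923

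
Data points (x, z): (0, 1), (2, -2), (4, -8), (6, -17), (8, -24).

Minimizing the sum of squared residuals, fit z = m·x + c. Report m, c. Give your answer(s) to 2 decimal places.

Sums needed: Σx·x = 120, Σx = 20, Σ1 = 5.
Right-hand side: Σx·z = -330, Σz = -50.
MᵀM·[m, c]ᵀ = Mᵀz becomes [[120, 20]; [20, 5]]·[m, c]ᵀ = [-330, -50]ᵀ.
Eliminating c: 5·(row 1) − 20·(row 2) gives 200·m = 5·(-330) − 20·(-50) = -650, so m = -13/4.
Then c = ((-50) − 20·(-13/4))/5 = 3.

m = -3.25, c = 3.00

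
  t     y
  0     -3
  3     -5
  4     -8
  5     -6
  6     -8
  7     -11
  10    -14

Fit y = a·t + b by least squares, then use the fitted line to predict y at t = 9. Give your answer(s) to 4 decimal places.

ŷ = -12.3238

The normal equations are: 235·a + 35·b = -342;  35·a + 7·b = -55.
(Σt·t = 235, Σt = 35, Σ1 = 7, Σt·y = -342, Σy = -55.)
Eliminating b: 7·(row 1) − 35·(row 2) gives 420·a = 7·(-342) − 35·(-55) = -469, so a = -67/60.
Then b = ((-55) − 35·(-67/60))/7 = -191/84.
At t = 9: ŷ = (-67/60)·(9) + (-191/84)·(1) = -1294/105.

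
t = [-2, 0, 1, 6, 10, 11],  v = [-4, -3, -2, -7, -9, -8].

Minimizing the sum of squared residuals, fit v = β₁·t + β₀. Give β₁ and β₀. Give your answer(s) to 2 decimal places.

The normal equations are: 262·β₁ + 26·β₀ = -214;  26·β₁ + 6·β₀ = -33.
(Σt·t = 262, Σt = 26, Σ1 = 6, Σt·v = -214, Σv = -33.)
Eliminating β₀: 6·(row 1) − 26·(row 2) gives 896·β₁ = 6·(-214) − 26·(-33) = -426, so β₁ = -213/448.
Then β₀ = ((-33) − 26·(-213/448))/6 = -1541/448.

β₁ = -0.48, β₀ = -3.44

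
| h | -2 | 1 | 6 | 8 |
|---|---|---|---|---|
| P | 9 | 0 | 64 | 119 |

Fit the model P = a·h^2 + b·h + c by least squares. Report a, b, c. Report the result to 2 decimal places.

Sums needed: Σh^2·h^2 = 5409, Σh^2·h = 721, Σh^2 = 105, Σh·h = 105, Σh = 13, Σ1 = 4.
Right-hand side: Σh^2·P = 9956, Σh·P = 1318, ΣP = 192.
Normal equations: [[5409, 721, 105]; [721, 105, 13]; [105, 13, 4]]·[a, b, c]ᵀ = [9956, 1318, 192]ᵀ.
Inverting the 3×3 Gram matrix, [a, b, c]ᵀ = [17973/8900, -10337/8900, -2749/2225]ᵀ.

a = 2.02, b = -1.16, c = -1.24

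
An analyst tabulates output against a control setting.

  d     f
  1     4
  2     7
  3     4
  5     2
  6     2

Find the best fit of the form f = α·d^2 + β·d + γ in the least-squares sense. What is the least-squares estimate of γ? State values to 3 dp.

Sums needed: Σd^2·d^2 = 2019, Σd^2·d = 377, Σd^2 = 75, Σd·d = 75, Σd = 17, Σ1 = 5.
And Σd^2·f = 190, Σd·f = 52, Σf = 19.
So MᵀM·[α, β, γ]ᵀ = Mᵀf: [[2019, 377, 75]; [377, 75, 17]; [75, 17, 5]]·[α, β, γ]ᵀ = [190, 52, 19]ᵀ.
Inverting the 3×3 Gram matrix, [α, β, γ]ᵀ = [-11/56, 37/56, 9/2]ᵀ.

γ = 4.500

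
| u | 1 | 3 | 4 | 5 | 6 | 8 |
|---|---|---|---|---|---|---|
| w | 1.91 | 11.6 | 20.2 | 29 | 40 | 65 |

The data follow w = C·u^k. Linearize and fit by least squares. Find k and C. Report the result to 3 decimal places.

Taking logs, ln w = k·ln u + ln C, so regress ln w on ln u.
Σln u = 7.9655, Σ(ln u)² = 13.2535, Σln w = 17.3344, Σln u·ln w = 27.5689.
Equations: 13.2535·k + 7.9655·ln C = 27.5689;  7.9655·k + 6·ln C = 17.3344.
Solving (det = 16.0713): k = 1.70091, ln C = 0.63094, so C = exp(0.63094) = 1.87938.

k = 1.701, C = 1.879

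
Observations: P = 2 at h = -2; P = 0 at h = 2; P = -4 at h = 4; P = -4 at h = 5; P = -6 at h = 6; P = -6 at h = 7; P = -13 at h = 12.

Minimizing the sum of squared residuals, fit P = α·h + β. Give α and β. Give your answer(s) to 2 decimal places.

α = -1.09, β = 0.88

The normal system AᵀA·[α, β]ᵀ = AᵀP is [[278, 34]; [34, 7]]·[α, β]ᵀ = [-274, -31]ᵀ.
Eliminating β: 7·(row 1) − 34·(row 2) gives 790·α = 7·(-274) − 34·(-31) = -864, so α = -432/395.
Then β = ((-31) − 34·(-432/395))/7 = 349/395.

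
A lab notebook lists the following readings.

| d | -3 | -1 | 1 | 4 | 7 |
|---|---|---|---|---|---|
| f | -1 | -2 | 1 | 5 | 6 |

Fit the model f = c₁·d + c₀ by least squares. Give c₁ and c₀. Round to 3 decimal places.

c₁ = 0.848, c₀ = 0.443

Setting ∂/∂c₁ … = 0 gives: 76·c₁ + 8·c₀ = 68;  8·c₁ + 5·c₀ = 9.
(Σd·d = 76, Σd = 8, Σ1 = 5, Σd·f = 68, Σf = 9.)
Δ = 76·5 − 8² = 316.
c₁ = (68·5 − 8·9)/316 = 67/79; c₀ = (76·9 − 8·68)/316 = 35/79.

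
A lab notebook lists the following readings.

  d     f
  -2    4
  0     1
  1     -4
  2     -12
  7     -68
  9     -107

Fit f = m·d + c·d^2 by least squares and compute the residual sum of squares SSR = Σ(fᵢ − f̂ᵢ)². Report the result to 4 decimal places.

SSR = 6.7703

Setting ∂/∂m … = 0 gives: 139·m + 1073·c = -1475;  1073·m + 8995·c = -12035.
Δ = 139·8995 − 1073² = 98976.
m = ((-1475)·8995 − 1073·(-12035))/98976 = -177035/49488; c = (139·(-12035) − 1073·(-1475))/98976 = -45095/49488.
Residuals: 12131/24744, 1, 12089/24744, -9901/8248, 20929/12372, -8201/8248; SSR = 167525/24744.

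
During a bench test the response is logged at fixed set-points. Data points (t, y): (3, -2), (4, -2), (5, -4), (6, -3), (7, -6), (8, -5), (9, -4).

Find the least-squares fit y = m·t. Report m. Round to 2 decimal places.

m = -0.61

Entries of AᵀA: Σt·t = 280.
Right-hand side: Σt·y = -170.
Normal equations: [[280]]·[m]ᵀ = [-170]ᵀ.
m = (-170)/280 = -0.607143.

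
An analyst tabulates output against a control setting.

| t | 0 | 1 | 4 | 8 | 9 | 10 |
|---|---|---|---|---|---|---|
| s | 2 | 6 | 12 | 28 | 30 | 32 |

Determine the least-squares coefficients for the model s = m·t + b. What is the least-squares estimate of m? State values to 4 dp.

Normal-equation sums: Σt·t = 262, Σt = 32, Σ1 = 6.
For Mᵀs: Σt·s = 868, Σs = 110.
Normal equations: [[262, 32]; [32, 6]]·[m, b]ᵀ = [868, 110]ᵀ.
Eliminating b: 6·(row 1) − 32·(row 2) gives 548·m = 6·868 − 32·110 = 1688, so m = 422/137.
Then b = (110 − 32·(422/137))/6 = 261/137.

m = 3.0803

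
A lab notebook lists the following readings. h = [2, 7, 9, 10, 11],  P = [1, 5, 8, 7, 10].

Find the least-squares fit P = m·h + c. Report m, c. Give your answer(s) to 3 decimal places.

m = 0.929, c = -1.047

Normal-equation sums: Σh·h = 355, Σh = 39, Σ1 = 5.
And Σh·P = 289, ΣP = 31.
So XᵀX·[m, c]ᵀ = XᵀP: [[355, 39]; [39, 5]]·[m, c]ᵀ = [289, 31]ᵀ.
Δ = 355·5 − 39² = 254.
m = (289·5 − 39·31)/254 = 118/127; c = (355·31 − 39·289)/254 = -133/127.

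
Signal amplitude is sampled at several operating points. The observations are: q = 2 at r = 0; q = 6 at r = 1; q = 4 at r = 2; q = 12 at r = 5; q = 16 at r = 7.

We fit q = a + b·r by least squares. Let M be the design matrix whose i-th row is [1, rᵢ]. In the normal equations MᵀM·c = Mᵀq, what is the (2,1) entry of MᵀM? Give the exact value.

Row 2 ↔ basis r, column 1 ↔ basis 1, so (MᵀM)_{2,1} = Σᵢ r = (0)·(1) + (1)·(1) + (2)·(1) + (5)·(1) + (7)·(1) = 15.

15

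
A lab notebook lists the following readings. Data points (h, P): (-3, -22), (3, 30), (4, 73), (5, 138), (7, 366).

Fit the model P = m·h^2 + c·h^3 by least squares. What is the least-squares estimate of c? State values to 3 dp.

c = 0.990

The normal system MᵀM·[m, c]ᵀ = MᵀP is [[3444, 20956]; [20956, 138828]]·[m, c]ᵀ = [22624, 148864]ᵀ.
Eliminating c: 138828·(row 1) − 20956·(row 2) gives 38969696·m = 138828·22624 − 20956·148864 = 21250688, so m = 664084/1217803.
Then c = (148864 − 20956·(664084/1217803))/138828 = 1205596/1217803.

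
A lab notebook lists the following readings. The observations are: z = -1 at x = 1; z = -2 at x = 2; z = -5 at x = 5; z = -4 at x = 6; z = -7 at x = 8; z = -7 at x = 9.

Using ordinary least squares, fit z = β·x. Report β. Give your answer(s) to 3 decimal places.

β = -0.820

Entries of AᵀA: Σx·x = 211.
Right-hand side: Σx·z = -173.
Normal equations: [[211]]·[β]ᵀ = [-173]ᵀ.
Hence β = -173 / 211 ≈ -0.819905.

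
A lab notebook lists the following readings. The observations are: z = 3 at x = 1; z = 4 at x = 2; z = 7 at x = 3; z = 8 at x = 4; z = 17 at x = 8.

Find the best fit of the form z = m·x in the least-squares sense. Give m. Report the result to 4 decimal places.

m = 2.1277

From the data, Σx·x = 94.
And Σx·z = 200.
AᵀA·[m]ᵀ = Aᵀz becomes [[94]]·[m]ᵀ = [200]ᵀ.
Hence m = 200 / 94 ≈ 2.12766.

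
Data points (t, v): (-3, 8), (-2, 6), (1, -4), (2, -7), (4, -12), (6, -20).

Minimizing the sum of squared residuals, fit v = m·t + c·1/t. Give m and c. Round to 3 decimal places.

m = -3.137, c = -0.397

The normal system XᵀX·[m, c]ᵀ = Xᵀv is [[70, 6]; [6, 245/144]]·[m, c]ᵀ = [-222, -39/2]ᵀ.
Eliminating c: (245/144)·(row 1) − 6·(row 2) gives (5983/72)·m = (245/144)·(-222) − 6·(-39/2) = -6257/24, so m = -18771/5983.
Then c = ((-39/2) − 6·(-18771/5983))/(245/144) = -2376/5983.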